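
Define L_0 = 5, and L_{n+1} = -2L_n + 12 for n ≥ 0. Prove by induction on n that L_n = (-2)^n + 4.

Base case: L_0 = 5, and (-2)^0 + 4 = 1 + 4 = 5.
Assume L_m = (-2)^m + 4 for some m ≥ 0.
Then L_{m+1} = -2L_m + 12 = -2·((-2)^m + 4) + 12 = -2·(-2)^m − 8 + 12 = (-2)^{m+1} + 4.
Hence L_n = (-2)^n + 4 for every n ≥ 0, by induction.

L_n = (-2)^n + 4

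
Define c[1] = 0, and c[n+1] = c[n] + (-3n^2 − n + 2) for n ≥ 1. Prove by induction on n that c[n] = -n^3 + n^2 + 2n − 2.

Base case: c[1] = 0, and -1^3 + 1^2 + 2·1 − 2 = 0.
Assume c[k] = -k^3 + k^2 + 2k − 2.
Then c[k+1] = c[k] + (-3k^2 − k + 2) = (-k^3 + k^2 + 2k − 2) + (-3k^2 − k + 2) = -k^3 − 2k^2 + k,
and -(k+1)^3 + (k+1)^2 + 2·(k+1) − 2 = -k^3 − 2k^2 + k.
By induction, c[n] = -n^3 + n^2 + 2n − 2 for all n ≥ 1.

c[n] = -n^3 + n^2 + 2n − 2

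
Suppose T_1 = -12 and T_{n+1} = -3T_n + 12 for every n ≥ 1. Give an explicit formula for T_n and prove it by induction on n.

Claim: T_n = 5·(-3)^n + 3.

Base case: T_1 = -12, and 5·(-3)^1 + 3 = -15 + 3 = -12.
Assume T_j = 5·(-3)^j + 3 for some j ≥ 1.
Then T_{j+1} = -3T_j + 12 = -3·(5·(-3)^j + 3) + 12 = -15·(-3)^j − 9 + 12 = 5·(-3)^{j+1} + 3.
By induction, T_n = 5·(-3)^n + 3 for all n ≥ 1.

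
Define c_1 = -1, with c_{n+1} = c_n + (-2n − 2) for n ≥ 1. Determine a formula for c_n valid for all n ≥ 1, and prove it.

Claim: c_n = -n^2 − n + 1.

Base case: c_1 = -1, and -1^2 − 1 + 1 = -1.
Assume c_r = -r^2 − r + 1.
Then c_{r+1} = c_r + (-2r − 2) = (-r^2 − r + 1) + (-2r − 2) = -r^2 − 3r − 1,
and -(r+1)^2 − (r+1) + 1 = -r^2 − 3r − 1.
By induction, c_n = -n^2 − n + 1 for all n ≥ 1.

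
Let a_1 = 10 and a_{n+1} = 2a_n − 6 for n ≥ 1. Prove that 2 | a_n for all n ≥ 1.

Base case: a_1 = 10 = 2·5, so 2 | a_1.
Assume 2 | a_j, so a_j = 2t for some integer t.
Then a_{j+1} = 2a_j − 6 = 2·(2t) − 6 = 2(2t − 3), so 2 | a_{j+1}.
Hence 2 | a_n for every n ≥ 1, by induction.

2 | a_n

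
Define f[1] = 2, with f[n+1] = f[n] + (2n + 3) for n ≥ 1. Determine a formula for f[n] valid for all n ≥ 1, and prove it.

Claim: f[n] = n^2 + 2n − 1.

Base case: f[1] = 2, and 1^2 + 2·1 − 1 = 2.
Assume f[k] = k^2 + 2k − 1.
Then f[k+1] = f[k] + (2k + 3) = (k^2 + 2k − 1) + (2k + 3) = k^2 + 4k + 2,
and (k+1)^2 + 2·(k+1) − 1 = k^2 + 4k + 2.
By induction, f[n] = n^2 + 2n − 1 for all n ≥ 1.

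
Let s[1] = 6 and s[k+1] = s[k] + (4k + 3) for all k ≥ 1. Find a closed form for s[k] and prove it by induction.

Claim: s[k] = 2k^2 + k + 3.

Base case: s[1] = 6, and 2·1^2 + 1 + 3 = 6.
Assume s[r] = 2r^2 + r + 3.
Then s[r+1] = s[r] + (4r + 3) = (2r^2 + r + 3) + (4r + 3) = 2r^2 + 5r + 6,
and 2·(r+1)^2 + (r+1) + 3 = 2r^2 + 5r + 6.
By induction, s[k] = 2k^2 + k + 3 for all k ≥ 1.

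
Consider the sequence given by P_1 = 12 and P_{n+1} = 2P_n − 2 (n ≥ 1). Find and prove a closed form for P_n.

Claim: P_n = 5·2^n + 2.

Base case: P_1 = 12, and 5·2^1 + 2 = 10 + 2 = 12.
Assume P_r = 5·2^r + 2 for some r ≥ 1.
Then P_{r+1} = 2P_r − 2 = 2·(5·2^r + 2) − 2 = 10·2^r + 4 − 2 = 5·2^{r+1} + 2.
So the formula holds for r+1, and by induction P_n = 5·2^n + 2 for all n ≥ 1.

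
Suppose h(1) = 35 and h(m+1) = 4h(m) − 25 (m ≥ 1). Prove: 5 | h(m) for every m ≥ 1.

Base case: h(1) = 35 = 5·7, so 5 | h(1).
Assume 5 | h(j), so h(j) = 5t for some integer t.
Then h(j+1) = 4h(j) − 25 = 4·(5t) − 25 = 5(4t − 5), so 5 | h(j+1).
By induction, 5 | h(m) for all m ≥ 1.

5 | h(m)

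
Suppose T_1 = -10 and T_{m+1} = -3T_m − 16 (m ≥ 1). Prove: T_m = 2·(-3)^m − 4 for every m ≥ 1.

Base case: T_1 = -10, and 2·(-3)^1 − 4 = -6 − 4 = -10.
Assume T_k = 2·(-3)^k − 4 for some k ≥ 1.
Then T_{k+1} = -3T_k − 16 = -3·(2·(-3)^k − 4) − 16 = -6·(-3)^k + 12 − 16 = 2·(-3)^{k+1} − 4.
By induction, T_m = 2·(-3)^m − 4 for all m ≥ 1.

T_m = 2·(-3)^m − 4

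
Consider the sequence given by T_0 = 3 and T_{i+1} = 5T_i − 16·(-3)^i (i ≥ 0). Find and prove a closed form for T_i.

Claim: T_i = 5^i + 2·(-3)^i.

Base case: T_0 = 3, and 5^0 + 2·(-3)^0 = 1 + 2 = 3.
Assume T_m = 5^m + 2·(-3)^m for some m ≥ 0.
Then T_{m+1} = 5T_m − 16·(-3)^m = 5·(5^m + 2·(-3)^m) − 16·(-3)^m = 5^{m+1} + 10·(-3)^m − 16·(-3)^m = 5^{m+1} − 6·(-3)^m = 5^{m+1} + 2·(-3)^{m+1}.
So the formula holds for m+1, and by induction T_i = 5^i + 2·(-3)^i for all i ≥ 0.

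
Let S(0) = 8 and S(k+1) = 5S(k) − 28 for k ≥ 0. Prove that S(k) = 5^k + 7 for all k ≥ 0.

Base case: S(0) = 8, and 5^0 + 7 = 1 + 7 = 8.
Assume S(r) = 5^r + 7 for some r ≥ 0.
Then S(r+1) = 5S(r) − 28 = 5·(5^r + 7) − 28 = 5^{r+1} + 35 − 28 = 5^{r+1} + 7.
So the formula holds for r+1, and by induction S(k) = 5^k + 7 for all k ≥ 0.

S(k) = 5^k + 7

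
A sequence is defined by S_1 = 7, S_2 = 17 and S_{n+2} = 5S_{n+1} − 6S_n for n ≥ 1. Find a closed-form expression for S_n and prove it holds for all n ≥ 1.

Claim: S_n = 3^n + 2·2^n.

Base cases: S_1 = 7 and 3^1 + 2·2^1 = 7; S_2 = 17 and 3^2 + 2·2^2 = 17.
Assume S_j = 3^j + 2·2^j for all 1 ≤ j ≤ r, where r ≥ 2.
Then S_{r+1} = 5S_r − 6S_{r−1} = 5·(3^r + 2·2^r) − 6·(3^{r−1} + 2·2^{r−1}) = (5·3 − 6)3^{r−1} + 2·(5·2 − 6)2^{r−1} = 9·3^{r−1} + 8·2^{r−1} = 3^{r+1} + 2·2^{r+1}.
Hence S_n = 3^n + 2·2^n for every n ≥ 1, by strong induction.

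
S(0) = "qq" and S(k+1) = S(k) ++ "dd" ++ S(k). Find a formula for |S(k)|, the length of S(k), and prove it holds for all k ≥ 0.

Claim: |S(k)| = 2^{k+2} − 2.

Base case: |S(0)| = 2, and 2^{0+2} − 2 = 2.
Assume |S(r)| = 2^{r+2} − 2.
Then |S(r+1)| = |S(r)| + 2 + |S(r)| = 2|S(r)| + 2 = 2(2^{r+2} − 2) + 2 = 2^{r+3} − 4 + 2 = 2^{r+3} − 2.
So the formula holds for r+1, and by induction |S(k)| = 2^{k+2} − 2 for all k ≥ 0.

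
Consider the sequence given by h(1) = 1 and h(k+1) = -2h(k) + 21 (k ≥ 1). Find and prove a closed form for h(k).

Claim: h(k) = 3·(-2)^k + 7.

Base case: h(1) = 1, and 3·(-2)^1 + 7 = -6 + 7 = 1.
Assume h(j) = 3·(-2)^j + 7 for some j ≥ 1.
Then h(j+1) = -2h(j) + 21 = -2·(3·(-2)^j + 7) + 21 = -6·(-2)^j − 14 + 21 = 3·(-2)^{j+1} + 7.
Hence h(k) = 3·(-2)^k + 7 for every k ≥ 1, by induction.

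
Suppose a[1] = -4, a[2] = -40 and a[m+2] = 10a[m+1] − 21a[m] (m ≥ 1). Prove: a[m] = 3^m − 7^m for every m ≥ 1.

Base cases: a[1] = -4 and 3^1 − 7^1 = -4; a[2] = -40 and 3^2 − 7^2 = -40.
Assume a[j] = 3^j − 7^j for all 1 ≤ j ≤ r, where r ≥ 2.
Then a[r+1] = 10a[r] − 21a[r−1] = 10·(3^r − 7^r) − 21·(3^{r−1} − 7^{r−1}) = (10·3 − 21)3^{r−1} − (10·7 − 21)7^{r−1} = 9·3^{r−1} − 49·7^{r−1} = 3^{r+1} − 7^{r+1}.
This completes the inductive step, so a[m] = 3^m − 7^m for all m ≥ 1.

a[m] = 3^m − 7^m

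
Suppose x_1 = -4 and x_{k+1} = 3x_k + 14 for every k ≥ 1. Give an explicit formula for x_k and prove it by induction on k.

Claim: x_k = 3^k − 7.

Base case: x_1 = -4, and 3^1 − 7 = 3 − 7 = -4.
Assume x_m = 3^m − 7 for some m ≥ 1.
Then x_{m+1} = 3x_m + 14 = 3·(3^m − 7) + 14 = 3^{m+1} − 21 + 14 = 3^{m+1} − 7.
Hence x_k = 3^k − 7 for every k ≥ 1, by induction.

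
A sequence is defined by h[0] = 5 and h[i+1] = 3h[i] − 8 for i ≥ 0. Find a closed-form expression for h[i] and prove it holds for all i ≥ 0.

Claim: h[i] = 3^i + 4.

Base case: h[0] = 5, and 3^0 + 4 = 1 + 4 = 5.
Assume h[m] = 3^m + 4 for some m ≥ 0.
Then h[m+1] = 3h[m] − 8 = 3·(3^m + 4) − 8 = 3^{m+1} + 12 − 8 = 3^{m+1} + 4.
Hence h[i] = 3^i + 4 for every i ≥ 0, by induction.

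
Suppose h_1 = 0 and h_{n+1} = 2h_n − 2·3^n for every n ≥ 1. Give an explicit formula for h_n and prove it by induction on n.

Claim: h_n = 3·2^n − 2·3^n.

Base case: h_1 = 0, and 3·2^1 − 2·3^1 = 6 − 6 = 0.
Assume h_r = 3·2^r − 2·3^r for some r ≥ 1.
Then h_{r+1} = 2h_r − 2·3^r = 2·(3·2^r − 2·3^r) − 2·3^r = 3·2^{r+1} − 4·3^r − 2·3^r = 3·2^{r+1} − 6·3^r = 3·2^{r+1} − 2·3^{r+1}.
So the formula holds for r+1, and by induction h_n = 3·2^n − 2·3^n for all n ≥ 1.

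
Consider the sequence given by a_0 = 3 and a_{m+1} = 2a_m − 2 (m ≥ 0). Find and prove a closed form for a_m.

Claim: a_m = 2^m + 2.

Base case: a_0 = 3, and 2^0 + 2 = 1 + 2 = 3.
Assume a_j = 2^j + 2 for some j ≥ 0.
Then a_{j+1} = 2a_j − 2 = 2·(2^j + 2) − 2 = 2^{j+1} + 4 − 2 = 2^{j+1} + 2.
So the formula holds for j+1, and by induction a_m = 2^m + 2 for all m ≥ 0.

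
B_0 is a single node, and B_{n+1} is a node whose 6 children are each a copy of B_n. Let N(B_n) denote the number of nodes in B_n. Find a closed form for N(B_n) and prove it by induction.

Claim: N(B_n) = (6^{n+1} − 1)/5.

Base case: N(B_0) = 1, and (6^{0+1} − 1)/5 = 1.
Assume N(B_k) = (6^{k+1} − 1)/5.
Then N(B_{k+1}) = 1 + 6N(B_k) = 1 + 6·(6^{k+1} − 1)/5 = 1 + (6^{k+2} − 6)/5 = (5 + 6^{k+2} − 6)/5 = (6^{k+2} − 1)/5.
Hence N(B_n) = (6^{n+1} − 1)/5 for every n ≥ 0, by induction.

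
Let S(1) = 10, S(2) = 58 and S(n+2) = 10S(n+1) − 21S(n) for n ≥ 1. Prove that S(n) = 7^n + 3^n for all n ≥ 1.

Base cases: S(1) = 10 and 7^1 + 3^1 = 10; S(2) = 58 and 7^2 + 3^2 = 58.
Assume S(j) = 7^j + 3^j for all 1 ≤ j ≤ r, where r ≥ 2.
Then S(r+1) = 10S(r) − 21S(r−1) = 10·(7^r + 3^r) − 21·(7^{r−1} + 3^{r−1}) = (10·7 − 21)7^{r−1} + (10·3 − 21)3^{r−1} = 49·7^{r−1} + 9·3^{r−1} = 7^{r+1} + 3^{r+1}.
So the formula holds for r+1, and by strong induction S(n) = 7^n + 3^n for all n ≥ 1.

S(n) = 7^n + 3^n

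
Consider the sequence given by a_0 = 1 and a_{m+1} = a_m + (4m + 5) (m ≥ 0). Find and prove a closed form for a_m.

Claim: a_m = 2m^2 + 3m + 1.

Base case: a_0 = 1, and 2·0^2 + 3·0 + 1 = 1.
Assume a_j = 2j^2 + 3j + 1.
Then a_{j+1} = a_j + (4j + 5) = (2j^2 + 3j + 1) + (4j + 5) = 2j^2 + 7j + 6,
and 2·(j+1)^2 + 3·(j+1) + 1 = 2j^2 + 7j + 6.
Hence a_m = 2m^2 + 3m + 1 for every m ≥ 0, by induction.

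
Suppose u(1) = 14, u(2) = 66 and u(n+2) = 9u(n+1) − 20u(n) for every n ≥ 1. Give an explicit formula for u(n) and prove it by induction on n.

Claim: u(n) = 2·5^n + 4^n.

Base cases: u(1) = 14 and 2·5^1 + 4^1 = 14; u(2) = 66 and 2·5^2 + 4^2 = 66.
Assume u(j) = 2·5^j + 4^j for all 1 ≤ j ≤ m, where m ≥ 2.
Then u(m+1) = 9u(m) − 20u(m−1) = 9·(2·5^m + 4^m) − 20·(2·5^{m−1} + 4^{m−1}) = 2·(9·5 − 20)5^{m−1} + (9·4 − 20)4^{m−1} = 50·5^{m−1} + 16·4^{m−1} = 2·5^{m+1} + 4^{m+1}.
This completes the inductive step, so u(n) = 2·5^n + 4^n for all n ≥ 1.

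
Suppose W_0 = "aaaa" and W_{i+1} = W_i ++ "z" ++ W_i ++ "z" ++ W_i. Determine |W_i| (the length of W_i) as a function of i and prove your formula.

Claim: |W_i| = 5·3^i − 1.

Base case: |W_0| = 4, and 5·3^0 − 1 = 4.
Assume |W_m| = 5·3^m − 1.
Then |W_{m+1}| = 3|W_m| + 2 = 3(5·3^m − 1) + 2 = 5·3^{m+1} − 3 + 2 = 5·3^{m+1} − 1.
This completes the inductive step, so |W_i| = 5·3^i − 1 for all i ≥ 0.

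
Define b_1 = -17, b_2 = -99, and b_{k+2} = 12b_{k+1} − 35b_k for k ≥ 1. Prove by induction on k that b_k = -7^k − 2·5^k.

Base cases: b_1 = -17 and -7^1 − 2·5^1 = -17; b_2 = -99 and -7^2 − 2·5^2 = -99.
Assume b_j = -7^j − 2·5^j for all 1 ≤ j ≤ r, where r ≥ 2.
Then b_{r+1} = 12b_r − 35b_{r−1} = 12·(-7^r − 2·5^r) − 35·(-7^{r−1} − 2·5^{r−1}) = -(12·7 − 35)7^{r−1} − 2·(12·5 − 35)5^{r−1} = -49·7^{r−1} − 50·5^{r−1} = -7^{r+1} − 2·5^{r+1}.
So the formula holds for r+1, and by strong induction b_k = -7^k − 2·5^k for all k ≥ 1.

b_k = -7^k − 2·5^k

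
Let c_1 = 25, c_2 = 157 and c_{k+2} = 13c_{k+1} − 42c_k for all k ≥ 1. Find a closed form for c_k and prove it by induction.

Claim: c_k = 3·6^k + 7^k.

Base cases: c_1 = 25 and 3·6^1 + 7^1 = 25; c_2 = 157 and 3·6^2 + 7^2 = 157.
Assume c_j = 3·6^j + 7^j for all 1 ≤ j ≤ m, where m ≥ 2.
Then c_{m+1} = 13c_m − 42c_{m−1} = 13·(3·6^m + 7^m) − 42·(3·6^{m−1} + 7^{m−1}) = 3·(13·6 − 42)6^{m−1} + (13·7 − 42)7^{m−1} = 108·6^{m−1} + 49·7^{m−1} = 3·6^{m+1} + 7^{m+1}.
This completes the inductive step, so c_k = 3·6^k + 7^k for all k ≥ 1.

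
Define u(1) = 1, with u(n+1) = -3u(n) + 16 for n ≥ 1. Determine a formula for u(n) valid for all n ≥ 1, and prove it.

Claim: u(n) = (-3)^n + 4.

Base case: u(1) = 1, and (-3)^1 + 4 = -3 + 4 = 1.
Assume u(m) = (-3)^m + 4 for some m ≥ 1.
Then u(m+1) = -3u(m) + 16 = -3·((-3)^m + 4) + 16 = -3·(-3)^m − 12 + 16 = (-3)^{m+1} + 4.
This completes the inductive step, so u(n) = (-3)^n + 4 for all n ≥ 1.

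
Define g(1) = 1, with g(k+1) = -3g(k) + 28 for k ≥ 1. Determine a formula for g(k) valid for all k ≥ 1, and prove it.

Claim: g(k) = 2·(-3)^k + 7.

Base case: g(1) = 1, and 2·(-3)^1 + 7 = -6 + 7 = 1.
Assume g(r) = 2·(-3)^r + 7 for some r ≥ 1.
Then g(r+1) = -3g(r) + 28 = -3·(2·(-3)^r + 7) + 28 = -6·(-3)^r − 21 + 28 = 2·(-3)^{r+1} + 7.
Hence g(k) = 2·(-3)^k + 7 for every k ≥ 1, by induction.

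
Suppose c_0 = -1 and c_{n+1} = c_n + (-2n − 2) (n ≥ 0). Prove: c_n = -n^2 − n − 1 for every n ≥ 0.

Base case: c_0 = -1, and -0^2 − 0 − 1 = -1.
Assume c_j = -j^2 − j − 1.
Then c_{j+1} = c_j + (-2j − 2) = (-j^2 − j − 1) + (-2j − 2) = -j^2 − 3j − 3,
and -(j+1)^2 − (j+1) − 1 = -j^2 − 3j − 3.
This completes the inductive step, so c_n = -n^2 − n − 1 for all n ≥ 0.

c_n = -n^2 − n − 1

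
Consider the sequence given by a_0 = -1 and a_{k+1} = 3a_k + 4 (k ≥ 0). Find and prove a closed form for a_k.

Claim: a_k = 3^k − 2.

Base case: a_0 = -1, and 3^0 − 2 = 1 − 2 = -1.
Assume a_m = 3^m − 2 for some m ≥ 0.
Then a_{m+1} = 3a_m + 4 = 3·(3^m − 2) + 4 = 3^{m+1} − 6 + 4 = 3^{m+1} − 2.
Hence a_k = 3^k − 2 for every k ≥ 0, by induction.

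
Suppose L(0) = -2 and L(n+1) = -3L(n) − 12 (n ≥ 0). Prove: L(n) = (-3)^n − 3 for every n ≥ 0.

Base case: L(0) = -2, and (-3)^0 − 3 = 1 − 3 = -2.
Assume L(k) = (-3)^k − 3 for some k ≥ 0.
Then L(k+1) = -3L(k) − 12 = -3·((-3)^k − 3) − 12 = -3·(-3)^k + 9 − 12 = (-3)^{k+1} − 3.
So the formula holds for k+1, and by induction L(n) = (-3)^n − 3 for all n ≥ 0.

L(n) = (-3)^n − 3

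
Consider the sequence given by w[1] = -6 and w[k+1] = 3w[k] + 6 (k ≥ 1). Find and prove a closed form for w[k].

Claim: w[k] = -3^k − 3.

Base case: w[1] = -6, and -3^1 − 3 = -3 − 3 = -6.
Assume w[r] = -3^r − 3 for some r ≥ 1.
Then w[r+1] = 3w[r] + 6 = 3·(-3^r − 3) + 6 = -3^{r+1} − 9 + 6 = -3^{r+1} − 3.
This completes the inductive step, so w[k] = -3^k − 3 for all k ≥ 1.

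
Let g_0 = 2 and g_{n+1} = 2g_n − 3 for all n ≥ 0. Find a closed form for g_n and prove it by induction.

Claim: g_n = -2^n + 3.

Base case: g_0 = 2, and -2^0 + 3 = -1 + 3 = 2.
Assume g_k = -2^k + 3 for some k ≥ 0.
Then g_{k+1} = 2g_k − 3 = 2·(-2^k + 3) − 3 = -2^{k+1} + 6 − 3 = -2^{k+1} + 3.
By induction, g_n = -2^n + 3 for all n ≥ 0.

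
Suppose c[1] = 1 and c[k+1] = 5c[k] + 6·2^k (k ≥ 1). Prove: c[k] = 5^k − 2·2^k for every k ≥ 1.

Base case: c[1] = 1, and 5^1 − 2·2^1 = 5 − 4 = 1.
Assume c[j] = 5^j − 2·2^j for some j ≥ 1.
Then c[j+1] = 5c[j] + 6·2^j = 5·(5^j − 2·2^j) + 6·2^j = 5^{j+1} − 10·2^j + 6·2^j = 5^{j+1} − 4·2^j = 5^{j+1} − 2·2^{j+1}.
By induction, c[k] = 5^k − 2·2^k for all k ≥ 1.

c[k] = 5^k − 2·2^k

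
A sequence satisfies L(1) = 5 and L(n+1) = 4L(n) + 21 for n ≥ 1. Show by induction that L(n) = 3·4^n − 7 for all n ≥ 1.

Base case: L(1) = 5, and 3·4^1 − 7 = 12 − 7 = 5.
Assume L(r) = 3·4^r − 7 for some r ≥ 1.
Then L(r+1) = 4L(r) + 21 = 4·(3·4^r − 7) + 21 = 12·4^r − 28 + 21 = 3·4^{r+1} − 7.
This completes the inductive step, so L(n) = 3·4^n − 7 for all n ≥ 1.

L(n) = 3·4^n − 7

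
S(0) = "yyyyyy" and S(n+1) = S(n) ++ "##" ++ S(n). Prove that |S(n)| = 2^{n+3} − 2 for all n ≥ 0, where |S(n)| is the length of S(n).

Base case: |S(0)| = 6, and 2^{0+3} − 2 = 6.
Assume |S(m)| = 2^{m+3} − 2.
Then |S(m+1)| = |S(m)| + 2 + |S(m)| = 2|S(m)| + 2 = 2(2^{m+3} − 2) + 2 = 2^{m+1+3} − 4 + 2 = 2^{m+1+3} − 2.
Hence |S(n)| = 2^{n+3} − 2 for every n ≥ 0, by induction.

|S(n)| = 2^{n+3} − 2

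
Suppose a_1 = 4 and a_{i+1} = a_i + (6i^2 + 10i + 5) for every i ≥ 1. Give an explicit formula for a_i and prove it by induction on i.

Claim: a_i = 2i^3 + 2i^2 + i − 1.

Base case: a_1 = 4, and 2·1^3 + 2·1^2 + 1 − 1 = 4.
Assume a_m = 2m^3 + 2m^2 + m − 1.
Then a_{m+1} = a_m + (6m^2 + 10m + 5) = (2m^3 + 2m^2 + m − 1) + (6m^2 + 10m + 5) = 2m^3 + 8m^2 + 11m + 4,
and 2·(m+1)^3 + 2·(m+1)^2 + (m+1) − 1 = 2m^3 + 8m^2 + 11m + 4.
This completes the inductive step, so a_i = 2i^3 + 2i^2 + i − 1 for all i ≥ 1.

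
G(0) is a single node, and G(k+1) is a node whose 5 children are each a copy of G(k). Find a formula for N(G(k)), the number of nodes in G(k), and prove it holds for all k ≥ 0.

Claim: N(G(k)) = (5^{k+1} − 1)/4.

Base case: N(G(0)) = 1, and (5^{0+1} − 1)/4 = 1.
Assume N(G(r)) = (5^{r+1} − 1)/4.
Then N(G(r+1)) = 1 + 5N(G(r)) = 1 + 5·(5^{r+1} − 1)/4 = 1 + (5^{r+2} − 5)/4 = (4 + 5^{r+2} − 5)/4 = (5^{r+2} − 1)/4.
So the formula holds for r+1, and by induction N(G(k)) = (5^{k+1} − 1)/4 for all k ≥ 0.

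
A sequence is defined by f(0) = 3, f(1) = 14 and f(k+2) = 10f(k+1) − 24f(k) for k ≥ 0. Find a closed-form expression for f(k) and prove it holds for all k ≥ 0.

Claim: f(k) = 2·4^k + 6^k.

Base cases: f(0) = 3 and 2·4^0 + 6^0 = 3; f(1) = 14 and 2·4^1 + 6^1 = 14.
Assume f(i) = 2·4^i + 6^i for all 0 ≤ i ≤ j, where j ≥ 1.
Then f(j+1) = 10f(j) − 24f(j−1) = 10·(2·4^j + 6^j) − 24·(2·4^{j−1} + 6^{j−1}) = 2·(10·4 − 24)4^{j−1} + (10·6 − 24)6^{j−1} = 32·4^{j−1} + 36·6^{j−1} = 2·4^{j+1} + 6^{j+1}.
By strong induction, f(k) = 2·4^k + 6^k for all k ≥ 0.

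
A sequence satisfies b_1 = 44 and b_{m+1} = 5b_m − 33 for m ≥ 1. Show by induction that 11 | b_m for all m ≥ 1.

Base case: b_1 = 44 = 11·4, so 11 | b_1.
Assume 11 | b_k, so b_k = 11t for some integer t.
Then b_{k+1} = 5b_k − 33 = 5·(11t) − 33 = 11(5t − 3), so 11 | b_{k+1}.
This completes the inductive step, so 11 | b_m for all m ≥ 1.

11 | b_m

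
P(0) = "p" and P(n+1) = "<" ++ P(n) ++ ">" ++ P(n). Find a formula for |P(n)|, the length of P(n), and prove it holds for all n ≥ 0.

Claim: |P(n)| = 3·2^n − 2.

Base case: |P(0)| = 1, and 3·2^0 − 2 = 1.
Assume |P(j)| = 3·2^j − 2.
Then |P(j+1)| = 1 + |P(j)| + 1 + |P(j)| = 2|P(j)| + 2 = 2(3·2^j − 2) + 2 = 3·2^{j+1} − 4 + 2 = 3·2^{j+1} − 2.
This completes the inductive step, so |P(n)| = 3·2^n − 2 for all n ≥ 0.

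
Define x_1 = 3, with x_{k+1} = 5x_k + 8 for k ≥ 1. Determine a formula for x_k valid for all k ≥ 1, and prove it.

Claim: x_k = 5^k − 2.

Base case: x_1 = 3, and 5^1 − 2 = 5 − 2 = 3.
Assume x_j = 5^j − 2 for some j ≥ 1.
Then x_{j+1} = 5x_j + 8 = 5·(5^j − 2) + 8 = 5^{j+1} − 10 + 8 = 5^{j+1} − 2.
Hence x_k = 5^k − 2 for every k ≥ 1, by induction.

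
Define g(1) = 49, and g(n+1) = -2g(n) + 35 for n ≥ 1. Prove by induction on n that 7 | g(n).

Base case: g(1) = 49 = 7·7, so 7 | g(1).
Assume 7 | g(m), so g(m) = 7t for some integer t.
Then g(m+1) = -2g(m) + 35 = -2·(7t) + 35 = 7(-2t + 5), so 7 | g(m+1).
Hence 7 | g(n) for every n ≥ 1, by induction.

7 | g(n)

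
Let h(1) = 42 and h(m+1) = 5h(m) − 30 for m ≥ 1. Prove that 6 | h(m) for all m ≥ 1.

Base case: h(1) = 42 = 6·7, so 6 | h(1).
Assume 6 | h(k), so h(k) = 6t for some integer t.
Then h(k+1) = 5h(k) − 30 = 5·(6t) − 30 = 6(5t − 5), so 6 | h(k+1).
Hence 6 | h(m) for every m ≥ 1, by induction.

6 | h(m)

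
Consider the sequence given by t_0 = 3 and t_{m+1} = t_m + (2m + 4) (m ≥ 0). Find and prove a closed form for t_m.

Claim: t_m = m^2 + 3m + 3.

Base case: t_0 = 3, and 0^2 + 3·0 + 3 = 3.
Assume t_r = r^2 + 3r + 3.
Then t_{r+1} = t_r + (2r + 4) = (r^2 + 3r + 3) + (2r + 4) = r^2 + 5r + 7,
and (r+1)^2 + 3·(r+1) + 3 = r^2 + 5r + 7.
Hence t_m = m^2 + 3m + 3 for every m ≥ 0, by induction.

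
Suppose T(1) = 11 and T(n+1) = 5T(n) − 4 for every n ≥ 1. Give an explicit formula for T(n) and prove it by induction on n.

Claim: T(n) = 2·5^n + 1.

Base case: T(1) = 11, and 2·5^1 + 1 = 10 + 1 = 11.
Assume T(k) = 2·5^k + 1 for some k ≥ 1.
Then T(k+1) = 5T(k) − 4 = 5·(2·5^k + 1) − 4 = 10·5^k + 5 − 4 = 2·5^{k+1} + 1.
By induction, T(n) = 2·5^n + 1 for all n ≥ 1.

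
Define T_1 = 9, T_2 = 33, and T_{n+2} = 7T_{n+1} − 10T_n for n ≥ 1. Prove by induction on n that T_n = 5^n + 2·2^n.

Base cases: T_1 = 9 and 5^1 + 2·2^1 = 9; T_2 = 33 and 5^2 + 2·2^2 = 33.
Assume T_j = 5^j + 2·2^j for all 1 ≤ j ≤ k, where k ≥ 2.
Then T_{k+1} = 7T_k − 10T_{k−1} = 7·(5^k + 2·2^k) − 10·(5^{k−1} + 2·2^{k−1}) = (7·5 − 10)5^{k−1} + 2·(7·2 − 10)2^{k−1} = 25·5^{k−1} + 8·2^{k−1} = 5^{k+1} + 2·2^{k+1}.
By strong induction, T_n = 5^n + 2·2^n for all n ≥ 1.

T_n = 5^n + 2·2^n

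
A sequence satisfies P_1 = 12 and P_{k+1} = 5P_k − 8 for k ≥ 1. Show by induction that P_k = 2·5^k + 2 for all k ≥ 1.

Base case: P_1 = 12, and 2·5^1 + 2 = 10 + 2 = 12.
Assume P_j = 2·5^j + 2 for some j ≥ 1.
Then P_{j+1} = 5P_j − 8 = 5·(2·5^j + 2) − 8 = 10·5^j + 10 − 8 = 2·5^{j+1} + 2.
This completes the inductive step, so P_k = 2·5^k + 2 for all k ≥ 1.

P_k = 2·5^k + 2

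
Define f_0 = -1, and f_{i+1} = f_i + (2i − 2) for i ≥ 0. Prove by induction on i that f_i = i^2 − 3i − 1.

Base case: f_0 = -1, and 0^2 − 3·0 − 1 = -1.
Assume f_r = r^2 − 3r − 1.
Then f_{r+1} = f_r + (2r − 2) = (r^2 − 3r − 1) + (2r − 2) = r^2 − r − 3,
and (r+1)^2 − 3·(r+1) − 1 = r^2 − r − 3.
Hence f_i = i^2 − 3i − 1 for every i ≥ 0, by induction.

f_i = i^2 − 3i − 1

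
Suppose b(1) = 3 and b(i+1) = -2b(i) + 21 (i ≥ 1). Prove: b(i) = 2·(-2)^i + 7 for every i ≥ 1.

Base case: b(1) = 3, and 2·(-2)^1 + 7 = -4 + 7 = 3.
Assume b(j) = 2·(-2)^j + 7 for some j ≥ 1.
Then b(j+1) = -2b(j) + 21 = -2·(2·(-2)^j + 7) + 21 = -4·(-2)^j − 14 + 21 = 2·(-2)^{j+1} + 7.
By induction, b(i) = 2·(-2)^i + 7 for all i ≥ 1.

b(i) = 2·(-2)^i + 7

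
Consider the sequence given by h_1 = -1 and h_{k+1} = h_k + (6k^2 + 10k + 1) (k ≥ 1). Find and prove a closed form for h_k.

Claim: h_k = 2k^3 + 2k^2 − 3k − 2.

Base case: h_1 = -1, and 2·1^3 + 2·1^2 − 3·1 − 2 = -1.
Assume h_m = 2m^3 + 2m^2 − 3m − 2.
Then h_{m+1} = h_m + (6m^2 + 10m + 1) = (2m^3 + 2m^2 − 3m − 2) + (6m^2 + 10m + 1) = 2m^3 + 8m^2 + 7m − 1,
and 2·(m+1)^3 + 2·(m+1)^2 − 3·(m+1) − 2 = 2m^3 + 8m^2 + 7m − 1.
By induction, h_k = 2k^3 + 2k^2 − 3k − 2 for all k ≥ 1.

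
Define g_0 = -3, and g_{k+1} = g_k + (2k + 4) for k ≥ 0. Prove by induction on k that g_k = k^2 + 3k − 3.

Base case: g_0 = -3, and 0^2 + 3·0 − 3 = -3.
Assume g_m = m^2 + 3m − 3.
Then g_{m+1} = g_m + (2m + 4) = (m^2 + 3m − 3) + (2m + 4) = m^2 + 5m + 1,
and (m+1)^2 + 3·(m+1) − 3 = m^2 + 5m + 1.
This completes the inductive step, so g_k = k^2 + 3k − 3 for all k ≥ 0.

g_k = k^2 + 3k − 3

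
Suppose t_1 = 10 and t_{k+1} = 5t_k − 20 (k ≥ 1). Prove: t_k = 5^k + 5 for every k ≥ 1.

Base case: t_1 = 10, and 5^1 + 5 = 5 + 5 = 10.
Assume t_j = 5^j + 5 for some j ≥ 1.
Then t_{j+1} = 5t_j − 20 = 5·(5^j + 5) − 20 = 5^{j+1} + 25 − 20 = 5^{j+1} + 5.
By induction, t_k = 5^k + 5 for all k ≥ 1.

t_k = 5^k + 5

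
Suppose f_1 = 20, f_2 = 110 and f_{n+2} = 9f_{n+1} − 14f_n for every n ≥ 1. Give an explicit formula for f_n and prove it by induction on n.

Claim: f_n = 3·2^n + 2·7^n.

Base cases: f_1 = 20 and 3·2^1 + 2·7^1 = 20; f_2 = 110 and 3·2^2 + 2·7^2 = 110.
Assume f_j = 3·2^j + 2·7^j for all 1 ≤ j ≤ r, where r ≥ 2.
Then f_{r+1} = 9f_r − 14f_{r−1} = 9·(3·2^r + 2·7^r) − 14·(3·2^{r−1} + 2·7^{r−1}) = 3·(9·2 − 14)2^{r−1} + 2·(9·7 − 14)7^{r−1} = 12·2^{r−1} + 98·7^{r−1} = 3·2^{r+1} + 2·7^{r+1}.
Hence f_n = 3·2^n + 2·7^n for every n ≥ 1, by strong induction.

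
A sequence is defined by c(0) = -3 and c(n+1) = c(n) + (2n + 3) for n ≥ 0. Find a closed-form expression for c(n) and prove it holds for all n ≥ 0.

Claim: c(n) = n^2 + 2n − 3.

Base case: c(0) = -3, and 0^2 + 2·0 − 3 = -3.
Assume c(j) = j^2 + 2j − 3.
Then c(j+1) = c(j) + (2j + 3) = (j^2 + 2j − 3) + (2j + 3) = j^2 + 4j,
and (j+1)^2 + 2·(j+1) − 3 = j^2 + 4j.
By induction, c(n) = n^2 + 2n − 3 for all n ≥ 0.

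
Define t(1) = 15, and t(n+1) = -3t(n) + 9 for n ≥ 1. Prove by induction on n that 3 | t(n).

Base case: t(1) = 15 = 3·5, so 3 | t(1).
Assume 3 | t(j), so t(j) = 3s for some integer s.
Then t(j+1) = -3t(j) + 9 = -3·(3s) + 9 = 3(-3s + 3), so 3 | t(j+1).
So the property holds for j+1, and by induction 3 | t(n) for all n ≥ 1.

3 | t(n)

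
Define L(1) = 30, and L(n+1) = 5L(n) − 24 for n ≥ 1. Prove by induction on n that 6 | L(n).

Base case: L(1) = 30 = 6·5, so 6 | L(1).
Assume 6 | L(j), so L(j) = 6t for some integer t.
Then L(j+1) = 5L(j) − 24 = 5·(6t) − 24 = 6(5t − 4), so 6 | L(j+1).
So the property holds for j+1, and by induction 6 | L(n) for all n ≥ 1.

6 | L(n)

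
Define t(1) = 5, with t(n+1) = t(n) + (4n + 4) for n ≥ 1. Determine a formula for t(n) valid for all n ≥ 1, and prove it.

Claim: t(n) = 2n^2 + 2n + 1.

Base case: t(1) = 5, and 2·1^2 + 2·1 + 1 = 5.
Assume t(m) = 2m^2 + 2m + 1.
Then t(m+1) = t(m) + (4m + 4) = (2m^2 + 2m + 1) + (4m + 4) = 2m^2 + 6m + 5,
and 2·(m+1)^2 + 2·(m+1) + 1 = 2m^2 + 6m + 5.
By induction, t(n) = 2n^2 + 2n + 1 for all n ≥ 1.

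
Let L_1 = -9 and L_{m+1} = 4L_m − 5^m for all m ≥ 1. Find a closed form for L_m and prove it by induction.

Claim: L_m = -4^m − 5^m.

Base case: L_1 = -9, and -4^1 − 5^1 = -4 − 5 = -9.
Assume L_j = -4^j − 5^j for some j ≥ 1.
Then L_{j+1} = 4L_j − 5^j = 4·(-4^j − 5^j) − 5^j = -4^{j+1} − 4·5^j − 5^j = -4^{j+1} − 5·5^j = -4^{j+1} − 5^{j+1}.
So the formula holds for j+1, and by induction L_m = -4^m − 5^m for all m ≥ 1.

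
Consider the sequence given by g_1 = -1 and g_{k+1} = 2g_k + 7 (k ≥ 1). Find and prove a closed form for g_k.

Claim: g_k = 3·2^k − 7.

Base case: g_1 = -1, and 3·2^1 − 7 = 6 − 7 = -1.
Assume g_r = 3·2^r − 7 for some r ≥ 1.
Then g_{r+1} = 2g_r + 7 = 2·(3·2^r − 7) + 7 = 6·2^r − 14 + 7 = 3·2^{r+1} − 7.
By induction, g_k = 3·2^k − 7 for all k ≥ 1.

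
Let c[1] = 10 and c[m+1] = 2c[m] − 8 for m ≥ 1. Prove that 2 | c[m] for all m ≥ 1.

Base case: c[1] = 10 = 2·5, so 2 | c[1].
Assume 2 | c[j], so c[j] = 2t for some integer t.
Then c[j+1] = 2c[j] − 8 = 2·(2t) − 8 = 2(2t − 4), so 2 | c[j+1].
So the property holds for j+1, and by induction 2 | c[m] for all m ≥ 1.

2 | c[m]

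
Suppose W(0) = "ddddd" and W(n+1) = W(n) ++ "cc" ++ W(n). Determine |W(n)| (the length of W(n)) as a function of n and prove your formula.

Claim: |W(n)| = 7·2^n − 2.

Base case: |W(0)| = 5, and 7·2^0 − 2 = 5.
Assume |W(k)| = 7·2^k − 2.
Then |W(k+1)| = |W(k)| + 2 + |W(k)| = 2|W(k)| + 2 = 2(7·2^k − 2) + 2 = 7·2^{k+1} − 4 + 2 = 7·2^{k+1} − 2.
Hence |W(n)| = 7·2^n − 2 for every n ≥ 0, by induction.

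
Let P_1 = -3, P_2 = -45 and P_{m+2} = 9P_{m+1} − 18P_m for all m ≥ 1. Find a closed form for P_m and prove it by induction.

Claim: P_m = 3·3^m − 2·6^m.

Base cases: P_1 = -3 and 3·3^1 − 2·6^1 = -3; P_2 = -45 and 3·3^2 − 2·6^2 = -45.
Assume P_j = 3·3^j − 2·6^j for all 1 ≤ j ≤ k, where k ≥ 2.
Then P_{k+1} = 9P_k − 18P_{k−1} = 9·(3·3^k − 2·6^k) − 18·(3·3^{k−1} − 2·6^{k−1}) = 3·(9·3 − 18)3^{k−1} − 2·(9·6 − 18)6^{k−1} = 27·3^{k−1} − 72·6^{k−1} = 3·3^{k+1} − 2·6^{k+1}.
This completes the inductive step, so P_m = 3·3^m − 2·6^m for all m ≥ 1.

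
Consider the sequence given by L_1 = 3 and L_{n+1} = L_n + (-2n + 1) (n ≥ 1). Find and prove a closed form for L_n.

Claim: L_n = -n^2 + 2n + 2.

Base case: L_1 = 3, and -1^2 + 2·1 + 2 = 3.
Assume L_j = -j^2 + 2j + 2.
Then L_{j+1} = L_j + (-2j + 1) = (-j^2 + 2j + 2) + (-2j + 1) = -j^2 + 3,
and -(j+1)^2 + 2·(j+1) + 2 = -j^2 + 3.
This completes the inductive step, so L_n = -n^2 + 2n + 2 for all n ≥ 1.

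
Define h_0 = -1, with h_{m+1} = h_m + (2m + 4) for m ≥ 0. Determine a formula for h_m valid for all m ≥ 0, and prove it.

Claim: h_m = m^2 + 3m − 1.

Base case: h_0 = -1, and 0^2 + 3·0 − 1 = -1.
Assume h_k = k^2 + 3k − 1.
Then h_{k+1} = h_k + (2k + 4) = (k^2 + 3k − 1) + (2k + 4) = k^2 + 5k + 3,
and (k+1)^2 + 3·(k+1) − 1 = k^2 + 5k + 3.
By induction, h_m = m^2 + 3m − 1 for all m ≥ 0.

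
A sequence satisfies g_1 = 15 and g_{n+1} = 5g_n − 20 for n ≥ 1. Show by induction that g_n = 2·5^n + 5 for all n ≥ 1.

Base case: g_1 = 15, and 2·5^1 + 5 = 10 + 5 = 15.
Assume g_m = 2·5^m + 5 for some m ≥ 1.
Then g_{m+1} = 5g_m − 20 = 5·(2·5^m + 5) − 20 = 10·5^m + 25 − 20 = 2·5^{m+1} + 5.
By induction, g_n = 2·5^n + 5 for all n ≥ 1.

g_n = 2·5^n + 5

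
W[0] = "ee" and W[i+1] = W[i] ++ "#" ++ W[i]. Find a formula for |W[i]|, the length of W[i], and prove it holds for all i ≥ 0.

Claim: |W[i]| = 3·2^i − 1.

Base case: |W[0]| = 2, and 3·2^0 − 1 = 2.
Assume |W[r]| = 3·2^r − 1.
Then |W[r+1]| = |W[r]| + 1 + |W[r]| = 2|W[r]| + 1 = 2(3·2^r − 1) + 1 = 3·2^{r+1} − 2 + 1 = 3·2^{r+1} − 1.
Hence |W[i]| = 3·2^i − 1 for every i ≥ 0, by induction.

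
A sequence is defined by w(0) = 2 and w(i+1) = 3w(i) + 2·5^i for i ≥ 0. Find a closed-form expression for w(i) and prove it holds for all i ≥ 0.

Claim: w(i) = 3^i + 5^i.

Base case: w(0) = 2, and 3^0 + 5^0 = 1 + 1 = 2.
Assume w(r) = 3^r + 5^r for some r ≥ 0.
Then w(r+1) = 3w(r) + 2·5^r = 3·(3^r + 5^r) + 2·5^r = 3^{r+1} + 3·5^r + 2·5^r = 3^{r+1} + 5·5^r = 3^{r+1} + 5^{r+1}.
This completes the inductive step, so w(i) = 3^i + 5^i for all i ≥ 0.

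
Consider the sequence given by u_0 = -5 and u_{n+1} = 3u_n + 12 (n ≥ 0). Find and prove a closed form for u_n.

Claim: u_n = 3^n − 6.

Base case: u_0 = -5, and 3^0 − 6 = 1 − 6 = -5.
Assume u_k = 3^k − 6 for some k ≥ 0.
Then u_{k+1} = 3u_k + 12 = 3·(3^k − 6) + 12 = 3^{k+1} − 18 + 12 = 3^{k+1} − 6.
So the formula holds for k+1, and by induction u_n = 3^n − 6 for all n ≥ 0.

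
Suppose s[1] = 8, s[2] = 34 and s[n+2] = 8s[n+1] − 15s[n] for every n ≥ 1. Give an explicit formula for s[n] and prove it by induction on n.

Claim: s[n] = 3^n + 5^n.

Base cases: s[1] = 8 and 3^1 + 5^1 = 8; s[2] = 34 and 3^2 + 5^2 = 34.
Assume s[i] = 3^i + 5^i for all 1 ≤ i ≤ j, where j ≥ 2.
Then s[j+1] = 8s[j] − 15s[j−1] = 8·(3^j + 5^j) − 15·(3^{j−1} + 5^{j−1}) = (8·3 − 15)3^{j−1} + (8·5 − 15)5^{j−1} = 9·3^{j−1} + 25·5^{j−1} = 3^{j+1} + 5^{j+1}.
This completes the inductive step, so s[n] = 3^n + 5^n for all n ≥ 1.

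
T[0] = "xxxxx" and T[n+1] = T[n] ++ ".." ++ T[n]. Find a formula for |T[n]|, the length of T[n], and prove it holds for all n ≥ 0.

Claim: |T[n]| = 7·2^n − 2.

Base case: |T[0]| = 5, and 7·2^0 − 2 = 5.
Assume |T[k]| = 7·2^k − 2.
Then |T[k+1]| = |T[k]| + 2 + |T[k]| = 2|T[k]| + 2 = 2(7·2^k − 2) + 2 = 7·2^{k+1} − 4 + 2 = 7·2^{k+1} − 2.
Hence |T[n]| = 7·2^n − 2 for every n ≥ 0, by induction.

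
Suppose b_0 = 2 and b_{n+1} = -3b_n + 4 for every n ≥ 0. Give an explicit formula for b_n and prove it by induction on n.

Claim: b_n = (-3)^n + 1.

Base case: b_0 = 2, and (-3)^0 + 1 = 1 + 1 = 2.
Assume b_k = (-3)^k + 1 for some k ≥ 0.
Then b_{k+1} = -3b_k + 4 = -3·((-3)^k + 1) + 4 = -3·(-3)^k − 3 + 4 = (-3)^{k+1} + 1.
By induction, b_n = (-3)^n + 1 for all n ≥ 0.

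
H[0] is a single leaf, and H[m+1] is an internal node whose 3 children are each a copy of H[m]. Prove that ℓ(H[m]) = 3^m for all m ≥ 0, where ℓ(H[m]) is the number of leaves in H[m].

Base case: ℓ(H[0]) = 1, and 3^0 = 1.
Assume ℓ(H[j]) = 3^j.
Then ℓ(H[j+1]) = 3·ℓ(H[j]) = 3·3^j = 3^{j+1}.
So the formula holds for j+1, and by induction ℓ(H[m]) = 3^m for all m ≥ 0.

ℓ(H[m]) = 3^m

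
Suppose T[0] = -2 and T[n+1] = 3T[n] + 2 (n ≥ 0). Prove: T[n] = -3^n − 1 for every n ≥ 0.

Base case: T[0] = -2, and -3^0 − 1 = -1 − 1 = -2.
Assume T[k] = -3^k − 1 for some k ≥ 0.
Then T[k+1] = 3T[k] + 2 = 3·(-3^k − 1) + 2 = -3^{k+1} − 3 + 2 = -3^{k+1} − 1.
Hence T[n] = -3^n − 1 for every n ≥ 0, by induction.

T[n] = -3^n − 1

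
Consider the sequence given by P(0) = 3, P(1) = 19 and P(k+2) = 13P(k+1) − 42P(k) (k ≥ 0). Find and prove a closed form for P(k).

Claim: P(k) = 7^k + 2·6^k.

Base cases: P(0) = 3 and 7^0 + 2·6^0 = 3; P(1) = 19 and 7^1 + 2·6^1 = 19.
Assume P(j) = 7^j + 2·6^j for all 0 ≤ j ≤ r, where r ≥ 1.
Then P(r+1) = 13P(r) − 42P(r−1) = 13·(7^r + 2·6^r) − 42·(7^{r−1} + 2·6^{r−1}) = (13·7 − 42)7^{r−1} + 2·(13·6 − 42)6^{r−1} = 49·7^{r−1} + 72·6^{r−1} = 7^{r+1} + 2·6^{r+1}.
By strong induction, P(k) = 7^k + 2·6^k for all k ≥ 0.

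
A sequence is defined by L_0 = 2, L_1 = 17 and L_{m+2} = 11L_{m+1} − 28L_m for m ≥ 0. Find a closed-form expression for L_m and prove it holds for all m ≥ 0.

Claim: L_m = 3·7^m − 4^m.

Base cases: L_0 = 2 and 3·7^0 − 4^0 = 2; L_1 = 17 and 3·7^1 − 4^1 = 17.
Assume L_j = 3·7^j − 4^j for all 0 ≤ j ≤ k, where k ≥ 1.
Then L_{k+1} = 11L_k − 28L_{k−1} = 11·(3·7^k − 4^k) − 28·(3·7^{k−1} − 4^{k−1}) = 3·(11·7 − 28)7^{k−1} − (11·4 − 28)4^{k−1} = 147·7^{k−1} − 16·4^{k−1} = 3·7^{k+1} − 4^{k+1}.
By strong induction, L_m = 3·7^m − 4^m for all m ≥ 0.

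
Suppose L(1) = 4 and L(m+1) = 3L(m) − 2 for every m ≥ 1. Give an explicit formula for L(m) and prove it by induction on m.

Claim: L(m) = 3^m + 1.

Base case: L(1) = 4, and 3^1 + 1 = 3 + 1 = 4.
Assume L(j) = 3^j + 1 for some j ≥ 1.
Then L(j+1) = 3L(j) − 2 = 3·(3^j + 1) − 2 = 3^{j+1} + 3 − 2 = 3^{j+1} + 1.
So the formula holds for j+1, and by induction L(m) = 3^m + 1 for all m ≥ 1.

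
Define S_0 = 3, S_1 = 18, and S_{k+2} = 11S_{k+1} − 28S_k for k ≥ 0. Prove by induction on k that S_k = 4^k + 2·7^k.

Base cases: S_0 = 3 and 4^0 + 2·7^0 = 3; S_1 = 18 and 4^1 + 2·7^1 = 18.
Assume S_i = 4^i + 2·7^i for all 0 ≤ i ≤ j, where j ≥ 1.
Then S_{j+1} = 11S_j − 28S_{j−1} = 11·(4^j + 2·7^j) − 28·(4^{j−1} + 2·7^{j−1}) = (11·4 − 28)4^{j−1} + 2·(11·7 − 28)7^{j−1} = 16·4^{j−1} + 98·7^{j−1} = 4^{j+1} + 2·7^{j+1}.
Hence S_k = 4^k + 2·7^k for every k ≥ 0, by strong induction.

S_k = 4^k + 2·7^k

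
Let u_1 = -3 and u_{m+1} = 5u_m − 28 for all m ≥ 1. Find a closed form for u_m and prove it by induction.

Claim: u_m = -2·5^m + 7.

Base case: u_1 = -3, and -2·5^1 + 7 = -10 + 7 = -3.
Assume u_r = -2·5^r + 7 for some r ≥ 1.
Then u_{r+1} = 5u_r − 28 = 5·(-2·5^r + 7) − 28 = -10·5^r + 35 − 28 = -2·5^{r+1} + 7.
Hence u_m = -2·5^m + 7 for every m ≥ 1, by induction.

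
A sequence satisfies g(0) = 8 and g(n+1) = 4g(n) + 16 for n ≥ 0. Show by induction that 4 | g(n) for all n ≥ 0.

Base case: g(0) = 8 = 4·2, so 4 | g(0).
Assume 4 | g(k), so g(k) = 4t for some integer t.
Then g(k+1) = 4g(k) + 16 = 4·(4t) + 16 = 4(4t + 4), so 4 | g(k+1).
Hence 4 | g(n) for every n ≥ 0, by induction.

4 | g(n)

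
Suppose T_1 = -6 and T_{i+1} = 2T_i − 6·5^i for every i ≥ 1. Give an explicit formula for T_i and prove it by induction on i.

Claim: T_i = 2·2^i − 2·5^i.

Base case: T_1 = -6, and 2·2^1 − 2·5^1 = 4 − 10 = -6.
Assume T_r = 2·2^r − 2·5^r for some r ≥ 1.
Then T_{r+1} = 2T_r − 6·5^r = 2·(2·2^r − 2·5^r) − 6·5^r = 2·2^{r+1} − 4·5^r − 6·5^r = 2·2^{r+1} − 10·5^r = 2·2^{r+1} − 2·5^{r+1}.
By induction, T_i = 2·2^i − 2·5^i for all i ≥ 1.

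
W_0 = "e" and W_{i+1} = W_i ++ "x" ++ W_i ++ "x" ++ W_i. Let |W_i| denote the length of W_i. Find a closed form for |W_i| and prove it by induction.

Claim: |W_i| = 2·3^i − 1.

Base case: |W_0| = 1, and 2·3^0 − 1 = 1.
Assume |W_m| = 2·3^m − 1.
Then |W_{m+1}| = 3|W_m| + 2 = 3(2·3^m − 1) + 2 = 2·3^{m+1} − 3 + 2 = 2·3^{m+1} − 1.
So the formula holds for m+1, and by induction |W_i| = 2·3^i − 1 for all i ≥ 0.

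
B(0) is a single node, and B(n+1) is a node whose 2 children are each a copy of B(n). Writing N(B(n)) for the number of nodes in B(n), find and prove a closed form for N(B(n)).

Claim: N(B(n)) = 2^{n+1} − 1.

Base case: N(B(0)) = 1, and 2^{0+1} − 1 = 1.
Assume N(B(k)) = 2^{k+1} − 1.
Then N(B(k+1)) = 1 + 2N(B(k)) = 1 + 2(2^{k+1} − 1) = 2^{k+2} − 2 + 1 = 2^{k+2} − 1.
This completes the inductive step, so N(B(n)) = 2^{n+1} − 1 for all n ≥ 0.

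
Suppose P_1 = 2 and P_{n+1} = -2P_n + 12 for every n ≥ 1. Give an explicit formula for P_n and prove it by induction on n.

Claim: P_n = (-2)^n + 4.

Base case: P_1 = 2, and (-2)^1 + 4 = -2 + 4 = 2.
Assume P_r = (-2)^r + 4 for some r ≥ 1.
Then P_{r+1} = -2P_r + 12 = -2·((-2)^r + 4) + 12 = -2·(-2)^r − 8 + 12 = (-2)^{r+1} + 4.
So the formula holds for r+1, and by induction P_n = (-2)^n + 4 for all n ≥ 1.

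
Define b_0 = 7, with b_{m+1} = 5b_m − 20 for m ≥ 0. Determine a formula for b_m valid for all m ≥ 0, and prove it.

Claim: b_m = 2·5^m + 5.

Base case: b_0 = 7, and 2·5^0 + 5 = 2 + 5 = 7.
Assume b_r = 2·5^r + 5 for some r ≥ 0.
Then b_{r+1} = 5b_r − 20 = 5·(2·5^r + 5) − 20 = 10·5^r + 25 − 20 = 2·5^{r+1} + 5.
So the formula holds for r+1, and by induction b_m = 2·5^m + 5 for all m ≥ 0.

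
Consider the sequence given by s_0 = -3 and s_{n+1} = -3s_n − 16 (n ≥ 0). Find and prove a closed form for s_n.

Claim: s_n = (-3)^n − 4.

Base case: s_0 = -3, and (-3)^0 − 4 = 1 − 4 = -3.
Assume s_r = (-3)^r − 4 for some r ≥ 0.
Then s_{r+1} = -3s_r − 16 = -3·((-3)^r − 4) − 16 = -3·(-3)^r + 12 − 16 = (-3)^{r+1} − 4.
By induction, s_n = (-3)^n − 4 for all n ≥ 0.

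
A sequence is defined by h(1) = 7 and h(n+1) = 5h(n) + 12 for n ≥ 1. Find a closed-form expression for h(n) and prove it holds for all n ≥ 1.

Claim: h(n) = 2·5^n − 3.

Base case: h(1) = 7, and 2·5^1 − 3 = 10 − 3 = 7.
Assume h(m) = 2·5^m − 3 for some m ≥ 1.
Then h(m+1) = 5h(m) + 12 = 5·(2·5^m − 3) + 12 = 10·5^m − 15 + 12 = 2·5^{m+1} − 3.
So the formula holds for m+1, and by induction h(n) = 2·5^n − 3 for all n ≥ 1.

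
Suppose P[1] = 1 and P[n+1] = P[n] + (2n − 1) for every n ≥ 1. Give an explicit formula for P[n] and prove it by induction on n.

Claim: P[n] = n^2 − 2n + 2.

Base case: P[1] = 1, and 1^2 − 2·1 + 2 = 1.
Assume P[k] = k^2 − 2k + 2.
Then P[k+1] = P[k] + (2k − 1) = (k^2 − 2k + 2) + (2k − 1) = k^2 + 1,
and (k+1)^2 − 2·(k+1) + 2 = k^2 + 1.
Hence P[n] = n^2 − 2n + 2 for every n ≥ 1, by induction.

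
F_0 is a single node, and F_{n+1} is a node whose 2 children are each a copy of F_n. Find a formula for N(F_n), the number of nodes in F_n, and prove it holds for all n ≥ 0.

Claim: N(F_n) = 2^{n+1} − 1.

Base case: N(F_0) = 1, and 2^{0+1} − 1 = 1.
Assume N(F_m) = 2^{m+1} − 1.
Then N(F_{m+1}) = 1 + 2N(F_m) = 1 + 2(2^{m+1} − 1) = 2^{m+2} − 2 + 1 = 2^{m+2} − 1.
Hence N(F_n) = 2^{n+1} − 1 for every n ≥ 0, by induction.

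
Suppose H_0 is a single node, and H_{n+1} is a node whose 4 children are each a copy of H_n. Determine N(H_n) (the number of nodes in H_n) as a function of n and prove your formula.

Claim: N(H_n) = (4^{n+1} − 1)/3.

Base case: N(H_0) = 1, and (4^{0+1} − 1)/3 = 1.
Assume N(H_j) = (4^{j+1} − 1)/3.
Then N(H_{j+1}) = 1 + 4N(H_j) = 1 + 4·(4^{j+1} − 1)/3 = 1 + (4^{j+2} − 4)/3 = (3 + 4^{j+2} − 4)/3 = (4^{j+2} − 1)/3.
This completes the inductive step, so N(H_n) = (4^{n+1} − 1)/3 for all n ≥ 0.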